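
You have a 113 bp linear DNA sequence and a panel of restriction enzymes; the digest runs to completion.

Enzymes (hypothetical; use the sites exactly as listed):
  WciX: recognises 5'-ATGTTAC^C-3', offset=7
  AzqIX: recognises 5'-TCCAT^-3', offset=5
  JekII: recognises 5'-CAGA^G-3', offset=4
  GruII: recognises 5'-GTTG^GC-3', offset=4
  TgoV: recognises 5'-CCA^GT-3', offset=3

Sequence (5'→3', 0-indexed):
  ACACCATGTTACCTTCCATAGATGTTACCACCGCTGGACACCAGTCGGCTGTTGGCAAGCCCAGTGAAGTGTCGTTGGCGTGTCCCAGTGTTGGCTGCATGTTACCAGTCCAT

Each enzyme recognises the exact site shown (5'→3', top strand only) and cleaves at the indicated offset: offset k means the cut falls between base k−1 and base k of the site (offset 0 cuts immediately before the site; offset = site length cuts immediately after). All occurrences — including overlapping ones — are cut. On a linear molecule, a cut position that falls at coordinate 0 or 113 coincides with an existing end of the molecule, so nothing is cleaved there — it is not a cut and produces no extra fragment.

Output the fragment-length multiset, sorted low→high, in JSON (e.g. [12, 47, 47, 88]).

Scan for sites:
  WciX ATGTTACC/7: at [5, 21, 98] ⇒ [12, 28, 105]
  AzqIX TCCAT/5: at [14, 108] ⇒ [19] (position 113 is a terminus of the linear molecule — no cut)
  JekII (CAGAG, off=4): no sites
  GruII GTTGGC/4: at [50, 73, 89] ⇒ [54, 77, 93]
  TgoV CCAGT/3: at [40, 60, 84, 104] ⇒ [43, 63, 87, 107]

All cut coordinates (distinct, sorted): [12, 19, 28, 43, 54, 63, 77, 87, 93, 105, 107]

Fragment lengths:
  [0,12): 12 bp
  [12,19): 7 bp
  [19,28): 9 bp
  [28,43): 15 bp
  [43,54): 11 bp
  [54,63): 9 bp
  [63,77): 14 bp
  [77,87): 10 bp
  [87,93): 6 bp
  [93,105): 12 bp
  [105,107): 2 bp
  [107,113): 6 bp

[2,6,6,7,9,9,10,11,12,12,14,15]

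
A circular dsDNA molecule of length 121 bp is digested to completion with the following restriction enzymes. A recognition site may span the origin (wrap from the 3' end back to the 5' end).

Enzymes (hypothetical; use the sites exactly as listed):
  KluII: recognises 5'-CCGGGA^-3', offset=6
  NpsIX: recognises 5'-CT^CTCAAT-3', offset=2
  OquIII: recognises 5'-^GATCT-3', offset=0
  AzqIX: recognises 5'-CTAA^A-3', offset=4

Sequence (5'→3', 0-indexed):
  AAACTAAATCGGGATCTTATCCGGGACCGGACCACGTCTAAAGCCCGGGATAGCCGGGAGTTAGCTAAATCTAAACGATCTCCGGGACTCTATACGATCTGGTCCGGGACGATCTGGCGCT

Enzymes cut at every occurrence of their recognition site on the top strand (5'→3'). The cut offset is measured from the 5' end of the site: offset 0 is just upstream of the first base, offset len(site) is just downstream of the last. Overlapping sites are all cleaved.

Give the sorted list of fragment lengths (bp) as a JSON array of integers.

Per-enzyme occurrences:
  KluII CCGGGA/6: at [20, 44, 53, 81, 103] ⇒ [26, 50, 59, 87, 109]
  NpsIX (CTCTCAAT, off=2): no sites
  OquIII GATCT/0: at [12, 76, 95, 110] ⇒ [12, 76, 95, 110]
  AzqIX CTAAA/4: at [3, 37, 64, 70, 119] ⇒ [2, 7, 41, 68, 74]

Pooled cuts: [2, 7, 12, 26, 41, 50, 59, 68, 74, 76, 87, 95, 109, 110]

Fragments:
  2→7: 5 bp
  7→12: 5 bp
  12→26: 14 bp
  26→41: 15 bp
  41→50: 9 bp
  50→59: 9 bp
  59→68: 9 bp
  68→74: 6 bp
  74→76: 2 bp
  76→87: 11 bp
  87→95: 8 bp
  95→109: 14 bp
  109→110: 1 bp
  110→2 (wrap): 121-110+2 = 13 bp

[1,2,5,5,6,8,9,9,9,11,13,14,14,15]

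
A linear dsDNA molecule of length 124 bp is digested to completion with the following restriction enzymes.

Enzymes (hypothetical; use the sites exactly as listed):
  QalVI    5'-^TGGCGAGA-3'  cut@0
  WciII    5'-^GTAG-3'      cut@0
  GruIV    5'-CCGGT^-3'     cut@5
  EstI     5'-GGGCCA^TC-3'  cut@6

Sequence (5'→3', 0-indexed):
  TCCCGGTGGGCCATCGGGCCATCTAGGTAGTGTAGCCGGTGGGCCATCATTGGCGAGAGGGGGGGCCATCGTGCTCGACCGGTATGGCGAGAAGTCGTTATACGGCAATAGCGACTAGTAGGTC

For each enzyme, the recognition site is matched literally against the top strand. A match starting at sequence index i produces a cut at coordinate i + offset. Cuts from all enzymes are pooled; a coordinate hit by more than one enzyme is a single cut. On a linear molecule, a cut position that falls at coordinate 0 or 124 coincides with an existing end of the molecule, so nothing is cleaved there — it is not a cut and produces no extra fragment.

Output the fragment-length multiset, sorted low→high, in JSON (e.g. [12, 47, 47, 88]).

Site scan:
  QalVI (TGGCGAGA, off=0): starts [50, 84] → cuts [50, 84]
  WciII (GTAG, off=0): starts [26, 31, 117] → cuts [26, 31, 117]
  GruIV (CCGGT, off=5): starts [2, 35, 78] → cuts [7, 40, 83]
  EstI (GGGCCATC, off=6): starts [7, 15, 40, 62] → cuts [13, 21, 46, 68]

All cut coordinates (distinct, sorted): [7, 13, 21, 26, 31, 40, 46, 50, 68, 83, 84, 117]

Fragments:
  [0,7): 7 bp
  [7,13): 6 bp
  [13,21): 8 bp
  [21,26): 5 bp
  [26,31): 5 bp
  [31,40): 9 bp
  [40,46): 6 bp
  [46,50): 4 bp
  [50,68): 18 bp
  [68,83): 15 bp
  [83,84): 1 bp
  [84,117): 33 bp
  [117,124): 7 bp

[1,4,5,5,6,6,7,7,8,9,15,18,33]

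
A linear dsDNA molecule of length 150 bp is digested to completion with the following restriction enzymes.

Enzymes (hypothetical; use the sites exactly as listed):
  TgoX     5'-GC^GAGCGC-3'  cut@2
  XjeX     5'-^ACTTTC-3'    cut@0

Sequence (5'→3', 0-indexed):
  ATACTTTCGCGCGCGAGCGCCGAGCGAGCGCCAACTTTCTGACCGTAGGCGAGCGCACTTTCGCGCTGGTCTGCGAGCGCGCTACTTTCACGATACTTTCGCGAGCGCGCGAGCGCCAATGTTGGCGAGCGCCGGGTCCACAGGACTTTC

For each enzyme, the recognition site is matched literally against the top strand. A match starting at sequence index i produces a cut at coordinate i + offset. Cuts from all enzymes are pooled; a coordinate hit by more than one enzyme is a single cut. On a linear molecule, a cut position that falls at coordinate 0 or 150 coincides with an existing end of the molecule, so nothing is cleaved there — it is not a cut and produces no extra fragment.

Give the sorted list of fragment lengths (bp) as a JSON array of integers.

Site scan:
  TgoX GCGAGCGC/2: at [12, 23, 48, 72, 100, 108, 124] ⇒ [14, 25, 50, 74, 102, 110, 126]
  XjeX ACTTTC/0: at [2, 33, 56, 83, 94, 144] ⇒ [2, 33, 56, 83, 94, 144]

Pooled cuts: [2, 14, 25, 33, 50, 56, 74, 83, 94, 102, 110, 126, 144]

Fragments:
  [0,2): 2 bp
  [2,14): 12 bp
  [14,25): 11 bp
  [25,33): 8 bp
  [33,50): 17 bp
  [50,56): 6 bp
  [56,74): 18 bp
  [74,83): 9 bp
  [83,94): 11 bp
  [94,102): 8 bp
  [102,110): 8 bp
  [110,126): 16 bp
  [126,144): 18 bp
  [144,150): 6 bp

[2,6,6,8,8,8,9,11,11,12,16,17,18,18]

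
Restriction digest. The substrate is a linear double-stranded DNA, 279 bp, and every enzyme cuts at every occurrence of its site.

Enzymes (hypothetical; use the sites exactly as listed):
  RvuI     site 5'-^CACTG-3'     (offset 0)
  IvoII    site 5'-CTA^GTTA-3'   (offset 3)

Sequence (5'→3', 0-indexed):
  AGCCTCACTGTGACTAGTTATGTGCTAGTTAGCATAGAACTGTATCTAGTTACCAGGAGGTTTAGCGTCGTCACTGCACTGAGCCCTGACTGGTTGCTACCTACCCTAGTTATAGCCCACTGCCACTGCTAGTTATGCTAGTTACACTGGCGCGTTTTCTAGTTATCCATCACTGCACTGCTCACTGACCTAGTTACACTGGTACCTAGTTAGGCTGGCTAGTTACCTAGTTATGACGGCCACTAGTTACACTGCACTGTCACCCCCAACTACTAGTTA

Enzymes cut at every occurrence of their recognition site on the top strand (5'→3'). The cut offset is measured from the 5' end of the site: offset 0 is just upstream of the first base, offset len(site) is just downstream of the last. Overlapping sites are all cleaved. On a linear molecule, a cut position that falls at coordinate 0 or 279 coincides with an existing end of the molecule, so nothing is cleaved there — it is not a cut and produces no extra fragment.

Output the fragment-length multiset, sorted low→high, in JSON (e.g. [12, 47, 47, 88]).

[4,4,4,4,5,5,5,5,6,7,8,8,9,9,9,10,11,11,12,13,16,17,21,21,23,32]

Scan for sites:
  RvuI CACTG/0: at [5, 71, 76, 117, 123, 144, 170, 175, 182, 196, 249, 254] ⇒ [5, 71, 76, 117, 123, 144, 170, 175, 182, 196, 249, 254]
  IvoII CTAGTTA/3: at [13, 24, 45, 105, 128, 137, 158, 189, 205, 218, 226, 242, 272] ⇒ [16, 27, 48, 108, 131, 140, 161, 192, 208, 221, 229, 245, 275]

Pooled cuts: [5, 16, 27, 48, 71, 76, 108, 117, 123, 131, 140, 144, 161, 170, 175, 182, 192, 196, 208, 221, 229, 245, 249, 254, 275]

Fragment lengths:
  [0,5): 5 bp
  [5,16): 11 bp
  [16,27): 11 bp
  [27,48): 21 bp
  [48,71): 23 bp
  [71,76): 5 bp
  [76,108): 32 bp
  [108,117): 9 bp
  [117,123): 6 bp
  [123,131): 8 bp
  [131,140): 9 bp
  [140,144): 4 bp
  [144,161): 17 bp
  [161,170): 9 bp
  [170,175): 5 bp
  [175,182): 7 bp
  [182,192): 10 bp
  [192,196): 4 bp
  [196,208): 12 bp
  [208,221): 13 bp
  [221,229): 8 bp
  [229,245): 16 bp
  [245,249): 4 bp
  [249,254): 5 bp
  [254,275): 21 bp
  [275,279): 4 bp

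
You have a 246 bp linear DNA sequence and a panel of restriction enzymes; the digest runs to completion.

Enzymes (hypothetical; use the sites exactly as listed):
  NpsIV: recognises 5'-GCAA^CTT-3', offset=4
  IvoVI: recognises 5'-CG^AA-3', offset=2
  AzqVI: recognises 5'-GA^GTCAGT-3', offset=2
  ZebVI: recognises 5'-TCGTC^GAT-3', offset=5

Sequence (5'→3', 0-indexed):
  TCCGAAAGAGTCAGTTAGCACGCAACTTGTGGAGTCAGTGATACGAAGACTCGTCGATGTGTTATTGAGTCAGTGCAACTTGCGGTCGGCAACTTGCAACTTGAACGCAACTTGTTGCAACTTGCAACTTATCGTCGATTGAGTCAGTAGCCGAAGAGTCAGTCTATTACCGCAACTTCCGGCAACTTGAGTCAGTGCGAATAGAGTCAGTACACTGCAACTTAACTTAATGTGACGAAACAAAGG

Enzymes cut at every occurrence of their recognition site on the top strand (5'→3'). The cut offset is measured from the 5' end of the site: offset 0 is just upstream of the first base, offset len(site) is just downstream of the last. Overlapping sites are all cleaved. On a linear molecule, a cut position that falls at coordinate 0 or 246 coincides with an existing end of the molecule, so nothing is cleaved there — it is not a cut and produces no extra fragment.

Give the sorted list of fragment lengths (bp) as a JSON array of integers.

Per-enzyme occurrences:
  NpsIV GCAACTT/4: at [21, 74, 88, 95, 106, 116, 123, 171, 181, 216] ⇒ [25, 78, 92, 99, 110, 120, 127, 175, 185, 220]
  IvoVI CGAA/2: at [2, 43, 151, 197, 235] ⇒ [4, 45, 153, 199, 237]
  AzqVI GAGTCAGT/2: at [7, 31, 66, 140, 155, 188, 203] ⇒ [9, 33, 68, 142, 157, 190, 205]
  ZebVI TCGTCGAT/5: at [50, 131] ⇒ [55, 136]

Pooled cuts: [4, 9, 25, 33, 45, 55, 68, 78, 92, 99, 110, 120, 127, 136, 142, 153, 157, 175, 185, 190, 199, 205, 220, 237]

Fragment lengths:
  [0,4): 4 bp
  [4,9): 5 bp
  [9,25): 16 bp
  [25,33): 8 bp
  [33,45): 12 bp
  [45,55): 10 bp
  [55,68): 13 bp
  [68,78): 10 bp
  [78,92): 14 bp
  [92,99): 7 bp
  [99,110): 11 bp
  [110,120): 10 bp
  [120,127): 7 bp
  [127,136): 9 bp
  [136,142): 6 bp
  [142,153): 11 bp
  [153,157): 4 bp
  [157,175): 18 bp
  [175,185): 10 bp
  [185,190): 5 bp
  [190,199): 9 bp
  [199,205): 6 bp
  [205,220): 15 bp
  [220,237): 17 bp
  [237,246): 9 bp

[4,4,5,5,6,6,7,7,8,9,9,9,10,10,10,10,11,11,12,13,14,15,16,17,18]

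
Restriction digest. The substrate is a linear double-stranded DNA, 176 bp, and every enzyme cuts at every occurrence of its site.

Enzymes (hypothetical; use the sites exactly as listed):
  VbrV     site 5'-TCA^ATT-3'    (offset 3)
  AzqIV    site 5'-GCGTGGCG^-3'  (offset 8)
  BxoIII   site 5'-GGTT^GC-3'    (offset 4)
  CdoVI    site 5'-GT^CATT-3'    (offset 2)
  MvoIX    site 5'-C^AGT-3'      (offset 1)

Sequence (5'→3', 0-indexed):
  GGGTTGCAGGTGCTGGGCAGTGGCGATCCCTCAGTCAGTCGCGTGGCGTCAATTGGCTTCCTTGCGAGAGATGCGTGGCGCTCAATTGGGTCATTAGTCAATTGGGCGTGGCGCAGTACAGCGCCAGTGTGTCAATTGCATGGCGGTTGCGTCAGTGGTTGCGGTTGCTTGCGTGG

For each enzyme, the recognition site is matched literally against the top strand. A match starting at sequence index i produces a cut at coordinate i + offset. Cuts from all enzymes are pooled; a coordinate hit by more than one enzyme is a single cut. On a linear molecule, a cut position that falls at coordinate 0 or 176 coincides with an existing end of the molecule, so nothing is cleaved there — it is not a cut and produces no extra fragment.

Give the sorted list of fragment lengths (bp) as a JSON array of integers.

[1,3,4,4,5,5,6,7,7,9,9,10,11,12,13,13,14,14,29]

Scan for sites:
  VbrV TCAATT/3: at [48, 81, 97, 131] ⇒ [51, 84, 100, 134]
  AzqIV GCGTGGCG/8: at [40, 72, 105] ⇒ [48, 80, 113]
  BxoIII GGTTGC/4: at [1, 144, 156, 162] ⇒ [5, 148, 160, 166]
  CdoVI GTCATT/2: at [89] ⇒ [91]
  MvoIX CAGT/1: at [17, 31, 35, 113, 124, 152] ⇒ [18, 32, 36, 114, 125, 153]

Pooled cuts: [5, 18, 32, 36, 48, 51, 80, 84, 91, 100, 113, 114, 125, 134, 148, 153, 160, 166]

Fragments:
  [0,5): 5 bp
  [5,18): 13 bp
  [18,32): 14 bp
  [32,36): 4 bp
  [36,48): 12 bp
  [48,51): 3 bp
  [51,80): 29 bp
  [80,84): 4 bp
  [84,91): 7 bp
  [91,100): 9 bp
  [100,113): 13 bp
  [113,114): 1 bp
  [114,125): 11 bp
  [125,134): 9 bp
  [134,148): 14 bp
  [148,153): 5 bp
  [153,160): 7 bp
  [160,166): 6 bp
  [166,176): 10 bp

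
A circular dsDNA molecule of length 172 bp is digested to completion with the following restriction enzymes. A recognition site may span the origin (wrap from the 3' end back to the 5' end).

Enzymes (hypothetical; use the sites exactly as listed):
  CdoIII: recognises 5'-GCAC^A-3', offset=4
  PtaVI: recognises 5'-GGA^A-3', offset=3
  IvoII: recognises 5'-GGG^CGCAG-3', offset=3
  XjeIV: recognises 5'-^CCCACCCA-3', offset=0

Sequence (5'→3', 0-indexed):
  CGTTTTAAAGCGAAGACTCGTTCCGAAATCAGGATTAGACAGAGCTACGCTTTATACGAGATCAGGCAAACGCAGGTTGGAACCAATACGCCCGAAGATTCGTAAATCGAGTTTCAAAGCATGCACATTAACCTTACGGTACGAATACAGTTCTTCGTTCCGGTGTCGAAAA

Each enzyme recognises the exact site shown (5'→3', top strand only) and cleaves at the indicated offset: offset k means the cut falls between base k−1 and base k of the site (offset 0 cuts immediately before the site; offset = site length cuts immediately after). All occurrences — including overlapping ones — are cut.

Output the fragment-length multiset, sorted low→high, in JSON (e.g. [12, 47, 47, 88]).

[45,127]

Per-enzyme occurrences:
  CdoIII (GCACA, off=4): starts [122] → cuts [126]
  PtaVI (GGAA, off=3): starts [78] → cuts [81]
  IvoII (GGGCGCAG, off=3): no sites
  XjeIV (CCCACCCA, off=0): no sites

Pooled cuts: [81, 126]

Fragments:
  81→126: 45 bp
  126→81 (wrap): 172-126+81 = 127 bp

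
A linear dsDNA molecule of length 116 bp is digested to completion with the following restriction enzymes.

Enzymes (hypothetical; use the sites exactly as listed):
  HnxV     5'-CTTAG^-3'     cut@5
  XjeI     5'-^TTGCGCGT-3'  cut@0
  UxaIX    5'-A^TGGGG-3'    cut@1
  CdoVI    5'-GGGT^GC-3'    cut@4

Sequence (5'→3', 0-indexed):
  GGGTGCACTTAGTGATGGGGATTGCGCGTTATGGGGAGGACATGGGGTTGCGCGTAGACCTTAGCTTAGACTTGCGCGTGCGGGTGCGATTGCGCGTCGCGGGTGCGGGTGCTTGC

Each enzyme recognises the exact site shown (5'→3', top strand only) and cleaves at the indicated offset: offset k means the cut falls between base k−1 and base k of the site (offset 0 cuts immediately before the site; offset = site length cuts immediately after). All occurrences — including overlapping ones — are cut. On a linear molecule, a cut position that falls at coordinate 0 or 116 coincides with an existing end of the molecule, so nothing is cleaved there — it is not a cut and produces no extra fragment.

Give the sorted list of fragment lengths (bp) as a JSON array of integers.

[2,3,4,4,5,5,6,6,6,8,10,11,14,15,17]

Per-enzyme occurrences:
  HnxV (CTTAG, off=5): starts [7, 59, 64] → cuts [12, 64, 69]
  XjeI (TTGCGCGT, off=0): starts [21, 47, 71, 89] → cuts [21, 47, 71, 89]
  UxaIX (ATGGGG, off=1): starts [14, 30, 41] → cuts [15, 31, 42]
  CdoVI (GGGTGC, off=4): starts [0, 81, 100, 106] → cuts [4, 85, 104, 110]

All cut coordinates (distinct, sorted): [4, 12, 15, 21, 31, 42, 47, 64, 69, 71, 85, 89, 104, 110]

Fragments:
  [0,4): 4 bp
  [4,12): 8 bp
  [12,15): 3 bp
  [15,21): 6 bp
  [21,31): 10 bp
  [31,42): 11 bp
  [42,47): 5 bp
  [47,64): 17 bp
  [64,69): 5 bp
  [69,71): 2 bp
  [71,85): 14 bp
  [85,89): 4 bp
  [89,104): 15 bp
  [104,110): 6 bp
  [110,116): 6 bp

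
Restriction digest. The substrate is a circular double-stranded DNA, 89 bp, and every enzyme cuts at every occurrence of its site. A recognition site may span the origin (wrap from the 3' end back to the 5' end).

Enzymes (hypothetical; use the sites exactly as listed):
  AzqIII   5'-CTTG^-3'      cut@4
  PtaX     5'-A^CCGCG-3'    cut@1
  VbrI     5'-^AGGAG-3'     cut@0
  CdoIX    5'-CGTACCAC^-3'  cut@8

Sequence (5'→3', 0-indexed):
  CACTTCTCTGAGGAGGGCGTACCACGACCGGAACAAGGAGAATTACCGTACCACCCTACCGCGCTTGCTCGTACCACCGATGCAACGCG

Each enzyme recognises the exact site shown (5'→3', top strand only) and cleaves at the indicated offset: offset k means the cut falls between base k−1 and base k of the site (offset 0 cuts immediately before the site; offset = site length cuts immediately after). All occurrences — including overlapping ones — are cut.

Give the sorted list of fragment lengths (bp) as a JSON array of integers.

[4,9,10,10,15,19,22]

Per-enzyme occurrences:
  AzqIII CTTG/4: at [63] ⇒ [67]
  PtaX ACCGCG/1: at [57] ⇒ [58]
  VbrI AGGAG/0: at [10, 35] ⇒ [10, 35]
  CdoIX CGTACCAC/8: at [17, 46, 69] ⇒ [25, 54, 77]

Pooled cuts: [10, 25, 35, 54, 58, 67, 77]

Fragment lengths:
  10→25: 15 bp
  25→35: 10 bp
  35→54: 19 bp
  54→58: 4 bp
  58→67: 9 bp
  67→77: 10 bp
  77→10 (wrap): 89-77+10 = 22 bp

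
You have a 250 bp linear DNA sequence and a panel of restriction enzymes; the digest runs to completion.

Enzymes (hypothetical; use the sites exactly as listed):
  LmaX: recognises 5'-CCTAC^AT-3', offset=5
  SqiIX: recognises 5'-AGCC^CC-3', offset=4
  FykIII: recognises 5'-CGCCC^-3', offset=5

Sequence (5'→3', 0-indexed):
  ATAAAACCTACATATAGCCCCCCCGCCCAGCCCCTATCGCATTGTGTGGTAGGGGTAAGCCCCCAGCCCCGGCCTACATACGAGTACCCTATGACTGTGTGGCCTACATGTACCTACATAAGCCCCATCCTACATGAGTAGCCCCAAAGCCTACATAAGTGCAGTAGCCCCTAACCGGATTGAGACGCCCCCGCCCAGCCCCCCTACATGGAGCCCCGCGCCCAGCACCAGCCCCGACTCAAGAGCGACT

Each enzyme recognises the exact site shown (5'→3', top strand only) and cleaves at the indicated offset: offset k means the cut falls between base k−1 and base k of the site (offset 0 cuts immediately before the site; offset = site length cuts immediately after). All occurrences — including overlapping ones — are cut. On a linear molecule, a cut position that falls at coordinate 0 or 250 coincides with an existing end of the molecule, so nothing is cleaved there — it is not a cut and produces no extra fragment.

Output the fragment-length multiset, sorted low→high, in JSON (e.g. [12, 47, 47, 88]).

[4,4,6,7,7,7,8,8,8,9,9,9,10,10,10,11,11,15,17,21,29,30]

Site scan:
  LmaX (CCTACAT, off=5): starts [6, 72, 102, 112, 128, 149, 202] → cuts [11, 77, 107, 117, 133, 154, 207]
  SqiIX (AGCCCC, off=4): starts [15, 28, 57, 64, 120, 139, 165, 196, 211, 229] → cuts [19, 32, 61, 68, 124, 143, 169, 200, 215, 233]
  FykIII (CGCCC, off=5): starts [23, 185, 191, 218] → cuts [28, 190, 196, 223]

Pooled cuts: [11, 19, 28, 32, 61, 68, 77, 107, 117, 124, 133, 143, 154, 169, 190, 196, 200, 207, 215, 223, 233]

Fragment lengths:
  [0,11): 11 bp
  [11,19): 8 bp
  [19,28): 9 bp
  [28,32): 4 bp
  [32,61): 29 bp
  [61,68): 7 bp
  [68,77): 9 bp
  [77,107): 30 bp
  [107,117): 10 bp
  [117,124): 7 bp
  [124,133): 9 bp
  [133,143): 10 bp
  [143,154): 11 bp
  [154,169): 15 bp
  [169,190): 21 bp
  [190,196): 6 bp
  [196,200): 4 bp
  [200,207): 7 bp
  [207,215): 8 bp
  [215,223): 8 bp
  [223,233): 10 bp
  [233,250): 17 bp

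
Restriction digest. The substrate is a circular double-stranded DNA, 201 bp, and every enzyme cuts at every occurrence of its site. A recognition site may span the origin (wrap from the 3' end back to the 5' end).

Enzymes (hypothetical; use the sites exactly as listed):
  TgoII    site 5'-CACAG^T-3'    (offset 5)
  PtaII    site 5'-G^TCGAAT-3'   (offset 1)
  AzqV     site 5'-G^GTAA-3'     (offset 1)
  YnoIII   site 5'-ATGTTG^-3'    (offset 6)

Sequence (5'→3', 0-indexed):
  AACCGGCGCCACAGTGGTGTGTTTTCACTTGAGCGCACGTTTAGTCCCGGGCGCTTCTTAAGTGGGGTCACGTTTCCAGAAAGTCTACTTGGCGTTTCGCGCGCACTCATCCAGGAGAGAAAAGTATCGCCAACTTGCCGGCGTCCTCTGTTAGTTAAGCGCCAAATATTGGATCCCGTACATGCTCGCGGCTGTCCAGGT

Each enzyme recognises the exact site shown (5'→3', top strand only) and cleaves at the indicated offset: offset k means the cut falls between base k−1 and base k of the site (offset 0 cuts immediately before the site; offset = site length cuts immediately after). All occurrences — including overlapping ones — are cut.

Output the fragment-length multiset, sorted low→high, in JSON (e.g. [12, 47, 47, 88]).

[16,185]

Site scan:
  TgoII (CACAGT, off=5): starts [9] → cuts [14]
  PtaII (GTCGAAT, off=1): no sites
  AzqV (GGTAA, off=1): starts [198] → cuts [199]
  YnoIII (ATGTTG, off=6): no sites

Pooled cuts: [14, 199]

Fragments:
  14→199: 185 bp
  199→14 (wrap): 201-199+14 = 16 bp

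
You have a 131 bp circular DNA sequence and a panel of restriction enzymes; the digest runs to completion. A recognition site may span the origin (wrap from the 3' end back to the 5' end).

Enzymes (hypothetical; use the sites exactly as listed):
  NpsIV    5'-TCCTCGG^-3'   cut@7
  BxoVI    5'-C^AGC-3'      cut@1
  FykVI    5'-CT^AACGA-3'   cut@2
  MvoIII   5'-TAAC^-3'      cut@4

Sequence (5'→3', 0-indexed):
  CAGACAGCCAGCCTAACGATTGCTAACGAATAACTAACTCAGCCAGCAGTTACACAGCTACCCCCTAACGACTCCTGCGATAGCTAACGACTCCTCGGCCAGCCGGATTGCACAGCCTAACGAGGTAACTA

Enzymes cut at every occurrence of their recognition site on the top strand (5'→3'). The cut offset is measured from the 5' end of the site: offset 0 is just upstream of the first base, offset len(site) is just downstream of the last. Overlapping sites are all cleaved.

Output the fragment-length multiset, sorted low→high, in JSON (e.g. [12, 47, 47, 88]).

Scan for sites:
  NpsIV TCCTCGG/7: at [91] ⇒ [98]
  BxoVI CAGC/1: at [4, 8, 39, 43, 54, 99, 112] ⇒ [5, 9, 40, 44, 55, 100, 113]
  FykVI CTAACGA/2: at [12, 22, 64, 83, 116] ⇒ [14, 24, 66, 85, 118]
  MvoIII TAAC/4: at [13, 23, 30, 34, 65, 84, 117, 125] ⇒ [17, 27, 34, 38, 69, 88, 121, 129]

All cut coordinates (distinct, sorted): [5, 9, 14, 17, 24, 27, 34, 38, 40, 44, 55, 66, 69, 85, 88, 98, 100, 113, 118, 121, 129]

Fragment lengths:
  5→9: 4 bp
  9→14: 5 bp
  14→17: 3 bp
  17→24: 7 bp
  24→27: 3 bp
  27→34: 7 bp
  34→38: 4 bp
  38→40: 2 bp
  40→44: 4 bp
  44→55: 11 bp
  55→66: 11 bp
  66→69: 3 bp
  69→85: 16 bp
  85→88: 3 bp
  88→98: 10 bp
  98→100: 2 bp
  100→113: 13 bp
  113→118: 5 bp
  118→121: 3 bp
  121→129: 8 bp
  129→5 (wrap): 131-129+5 = 7 bp

[2,2,3,3,3,3,3,4,4,4,5,5,7,7,7,8,10,11,11,13,16]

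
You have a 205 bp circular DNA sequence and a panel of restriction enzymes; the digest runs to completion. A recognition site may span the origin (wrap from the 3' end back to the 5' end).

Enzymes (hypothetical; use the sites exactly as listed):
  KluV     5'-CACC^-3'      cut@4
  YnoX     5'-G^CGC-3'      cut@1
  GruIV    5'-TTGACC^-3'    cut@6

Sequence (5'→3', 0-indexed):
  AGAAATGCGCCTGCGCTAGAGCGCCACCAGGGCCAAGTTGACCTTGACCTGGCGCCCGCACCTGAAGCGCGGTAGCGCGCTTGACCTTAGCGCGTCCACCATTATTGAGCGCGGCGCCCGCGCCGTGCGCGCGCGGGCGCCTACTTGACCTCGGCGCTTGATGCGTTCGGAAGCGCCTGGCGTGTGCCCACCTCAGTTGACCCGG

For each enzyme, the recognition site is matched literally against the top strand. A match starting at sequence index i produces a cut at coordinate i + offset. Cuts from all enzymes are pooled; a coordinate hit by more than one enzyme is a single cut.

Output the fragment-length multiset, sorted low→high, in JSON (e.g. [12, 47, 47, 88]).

[2,2,2,3,4,4,5,5,6,6,6,6,7,7,8,8,9,9,10,10,10,10,13,15,19,19]

Per-enzyme occurrences:
  KluV CACC/4: at [24, 58, 96, 188] ⇒ [28, 62, 100, 192]
  YnoX GCGC/1: at [6, 12, 20, 51, 66, 74, 76, 89, 108, 113, 119, 126, 128, 130, 136, 153, 172] ⇒ [7, 13, 21, 52, 67, 75, 77, 90, 109, 114, 120, 127, 129, 131, 137, 154, 173]
  GruIV TTGACC/6: at [37, 43, 80, 144, 196] ⇒ [43, 49, 86, 150, 202]

Pooled cuts: [7, 13, 21, 28, 43, 49, 52, 62, 67, 75, 77, 86, 90, 100, 109, 114, 120, 127, 129, 131, 137, 150, 154, 173, 192, 202]

Fragments:
  7→13: 6 bp
  13→21: 8 bp
  21→28: 7 bp
  28→43: 15 bp
  43→49: 6 bp
  49→52: 3 bp
  52→62: 10 bp
  62→67: 5 bp
  67→75: 8 bp
  75→77: 2 bp
  77→86: 9 bp
  86→90: 4 bp
  90→100: 10 bp
  100→109: 9 bp
  109→114: 5 bp
  114→120: 6 bp
  120→127: 7 bp
  127→129: 2 bp
  129→131: 2 bp
  131→137: 6 bp
  137→150: 13 bp
  150→154: 4 bp
  154→173: 19 bp
  173→192: 19 bp
  192→202: 10 bp
  202→7 (wrap): 205-202+7 = 10 bp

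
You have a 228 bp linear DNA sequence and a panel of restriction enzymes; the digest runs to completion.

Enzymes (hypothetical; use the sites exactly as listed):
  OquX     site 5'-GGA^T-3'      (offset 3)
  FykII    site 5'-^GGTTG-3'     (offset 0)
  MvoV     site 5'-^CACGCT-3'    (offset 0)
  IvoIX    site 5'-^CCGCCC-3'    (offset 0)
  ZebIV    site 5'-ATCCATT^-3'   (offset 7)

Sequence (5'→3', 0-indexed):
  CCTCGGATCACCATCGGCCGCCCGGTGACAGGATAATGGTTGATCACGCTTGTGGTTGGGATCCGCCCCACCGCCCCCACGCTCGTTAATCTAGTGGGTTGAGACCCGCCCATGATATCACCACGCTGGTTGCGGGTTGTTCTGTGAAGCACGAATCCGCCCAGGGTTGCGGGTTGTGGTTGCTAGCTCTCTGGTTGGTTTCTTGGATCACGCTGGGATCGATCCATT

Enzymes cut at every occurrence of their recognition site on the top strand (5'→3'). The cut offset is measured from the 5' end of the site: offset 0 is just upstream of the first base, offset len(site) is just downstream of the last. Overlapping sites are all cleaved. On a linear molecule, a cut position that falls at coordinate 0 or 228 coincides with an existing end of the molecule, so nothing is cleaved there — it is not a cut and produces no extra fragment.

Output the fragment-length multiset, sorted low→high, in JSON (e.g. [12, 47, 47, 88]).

Site scan:
  OquX (GGAT, off=3): starts [4, 30, 58, 204, 215] → cuts [7, 33, 61, 207, 218]
  FykII (GGTTG, off=0): starts [37, 53, 96, 127, 134, 164, 171, 177, 192] → cuts [37, 53, 96, 127, 134, 164, 171, 177, 192]
  MvoV (CACGCT, off=0): starts [44, 77, 121, 208] → cuts [44, 77, 121, 208]
  IvoIX (CCGCCC, off=0): starts [17, 62, 70, 105, 156] → cuts [17, 62, 70, 105, 156]
  ZebIV (ATCCATT, off=7): starts [221] → cuts [] (position 228 is a terminus of the linear molecule — no cut)

Pooled cuts: [7, 17, 33, 37, 44, 53, 61, 62, 70, 77, 96, 105, 121, 127, 134, 156, 164, 171, 177, 192, 207, 208, 218]

Fragments:
  [0,7): 7 bp
  [7,17): 10 bp
  [17,33): 16 bp
  [33,37): 4 bp
  [37,44): 7 bp
  [44,53): 9 bp
  [53,61): 8 bp
  [61,62): 1 bp
  [62,70): 8 bp
  [70,77): 7 bp
  [77,96): 19 bp
  [96,105): 9 bp
  [105,121): 16 bp
  [121,127): 6 bp
  [127,134): 7 bp
  [134,156): 22 bp
  [156,164): 8 bp
  [164,171): 7 bp
  [171,177): 6 bp
  [177,192): 15 bp
  [192,207): 15 bp
  [207,208): 1 bp
  [208,218): 10 bp
  [218,228): 10 bp

[1,1,4,6,6,7,7,7,7,7,8,8,8,9,9,10,10,10,15,15,16,16,19,22]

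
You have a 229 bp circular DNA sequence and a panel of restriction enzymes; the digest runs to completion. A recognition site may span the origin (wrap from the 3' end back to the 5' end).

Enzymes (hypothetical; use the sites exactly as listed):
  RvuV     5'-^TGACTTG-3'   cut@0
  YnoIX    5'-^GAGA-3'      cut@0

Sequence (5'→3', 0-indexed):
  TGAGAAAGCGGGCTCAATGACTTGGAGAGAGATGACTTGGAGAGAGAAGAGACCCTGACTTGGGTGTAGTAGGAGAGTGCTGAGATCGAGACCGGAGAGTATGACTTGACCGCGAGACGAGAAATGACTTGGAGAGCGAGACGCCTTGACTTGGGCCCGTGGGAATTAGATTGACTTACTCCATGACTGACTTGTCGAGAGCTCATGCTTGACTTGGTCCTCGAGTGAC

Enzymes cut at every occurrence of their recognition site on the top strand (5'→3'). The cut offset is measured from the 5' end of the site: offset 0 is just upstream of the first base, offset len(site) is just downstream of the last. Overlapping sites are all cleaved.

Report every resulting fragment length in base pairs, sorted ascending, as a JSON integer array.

Site scan:
  RvuV TGACTTG/0: at [17, 32, 55, 101, 124, 146, 187, 209] ⇒ [17, 32, 55, 101, 124, 146, 187, 209]
  YnoIX GAGA/0: at [1, 24, 26, 28, 39, 41, 43, 48, 72, 81, 87, 94, 113, 118, 131, 137, 196] ⇒ [1, 24, 26, 28, 39, 41, 43, 48, 72, 81, 87, 94, 113, 118, 131, 137, 196]

Pooled cuts: [1, 17, 24, 26, 28, 32, 39, 41, 43, 48, 55, 72, 81, 87, 94, 101, 113, 118, 124, 131, 137, 146, 187, 196, 209]

Fragments:
  1→17: 16 bp
  17→24: 7 bp
  24→26: 2 bp
  26→28: 2 bp
  28→32: 4 bp
  32→39: 7 bp
  39→41: 2 bp
  41→43: 2 bp
  43→48: 5 bp
  48→55: 7 bp
  55→72: 17 bp
  72→81: 9 bp
  81→87: 6 bp
  87→94: 7 bp
  94→101: 7 bp
  101→113: 12 bp
  113→118: 5 bp
  118→124: 6 bp
  124→131: 7 bp
  131→137: 6 bp
  137→146: 9 bp
  146→187: 41 bp
  187→196: 9 bp
  196→209: 13 bp
  209→1 (wrap): 229-209+1 = 21 bp

[2,2,2,2,4,5,5,6,6,6,7,7,7,7,7,7,9,9,9,12,13,16,17,21,41]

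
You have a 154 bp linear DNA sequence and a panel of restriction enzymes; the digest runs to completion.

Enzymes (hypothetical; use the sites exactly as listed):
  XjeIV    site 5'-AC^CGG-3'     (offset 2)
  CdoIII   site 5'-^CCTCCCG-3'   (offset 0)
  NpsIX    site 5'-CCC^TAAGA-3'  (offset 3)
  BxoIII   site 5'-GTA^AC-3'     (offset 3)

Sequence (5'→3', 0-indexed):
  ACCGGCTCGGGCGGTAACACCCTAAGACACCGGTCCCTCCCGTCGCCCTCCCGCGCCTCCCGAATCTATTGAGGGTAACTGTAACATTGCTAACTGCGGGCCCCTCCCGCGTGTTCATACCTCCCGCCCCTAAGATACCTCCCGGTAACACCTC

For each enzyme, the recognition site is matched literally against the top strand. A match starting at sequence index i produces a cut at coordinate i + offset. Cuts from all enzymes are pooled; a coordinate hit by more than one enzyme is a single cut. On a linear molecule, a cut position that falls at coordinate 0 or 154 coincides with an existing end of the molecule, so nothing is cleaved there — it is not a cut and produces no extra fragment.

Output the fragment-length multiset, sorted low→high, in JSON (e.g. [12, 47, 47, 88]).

[2,5,6,6,7,7,8,9,10,11,11,14,17,19,22]

Scan for sites:
  XjeIV (ACCGG, off=2): starts [0, 28] → cuts [2, 30]
  CdoIII (CCTCCCG, off=0): starts [35, 46, 55, 102, 119, 137] → cuts [35, 46, 55, 102, 119, 137]
  NpsIX (CCCTAAGA, off=3): starts [19, 127] → cuts [22, 130]
  BxoIII (GTAAC, off=3): starts [13, 74, 80, 144] → cuts [16, 77, 83, 147]

All cut coordinates (distinct, sorted): [2, 16, 22, 30, 35, 46, 55, 77, 83, 102, 119, 130, 137, 147]

Fragment lengths:
  [0,2): 2 bp
  [2,16): 14 bp
  [16,22): 6 bp
  [22,30): 8 bp
  [30,35): 5 bp
  [35,46): 11 bp
  [46,55): 9 bp
  [55,77): 22 bp
  [77,83): 6 bp
  [83,102): 19 bp
  [102,119): 17 bp
  [119,130): 11 bp
  [130,137): 7 bp
  [137,147): 10 bp
  [147,154): 7 bp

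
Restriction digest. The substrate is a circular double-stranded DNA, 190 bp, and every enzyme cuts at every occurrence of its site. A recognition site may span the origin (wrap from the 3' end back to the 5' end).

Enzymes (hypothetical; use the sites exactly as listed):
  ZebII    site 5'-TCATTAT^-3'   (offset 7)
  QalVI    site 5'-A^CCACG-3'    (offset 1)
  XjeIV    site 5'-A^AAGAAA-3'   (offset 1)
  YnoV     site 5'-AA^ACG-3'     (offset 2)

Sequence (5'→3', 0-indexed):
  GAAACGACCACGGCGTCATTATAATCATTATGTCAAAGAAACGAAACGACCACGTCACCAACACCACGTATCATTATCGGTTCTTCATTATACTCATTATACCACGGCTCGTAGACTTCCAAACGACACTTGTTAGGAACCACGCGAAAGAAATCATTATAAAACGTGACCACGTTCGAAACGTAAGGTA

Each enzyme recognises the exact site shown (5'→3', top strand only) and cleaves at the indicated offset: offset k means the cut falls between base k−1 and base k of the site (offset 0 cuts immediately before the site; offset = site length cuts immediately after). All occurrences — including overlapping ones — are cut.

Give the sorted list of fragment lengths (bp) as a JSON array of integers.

[1,3,4,4,4,5,5,6,8,9,9,11,13,13,14,14,14,15,17,21]

Per-enzyme occurrences:
  ZebII TCATTAT/7: at [15, 24, 70, 84, 93, 153] ⇒ [22, 31, 77, 91, 100, 160]
  QalVI ACCACG/1: at [6, 48, 62, 100, 138, 168] ⇒ [7, 49, 63, 101, 139, 169]
  XjeIV AAAGAAA/1: at [34, 146] ⇒ [35, 147]
  YnoV AAACG/2: at [1, 38, 43, 120, 161, 178] ⇒ [3, 40, 45, 122, 163, 180]

All cut coordinates (distinct, sorted): [3, 7, 22, 31, 35, 40, 45, 49, 63, 77, 91, 100, 101, 122, 139, 147, 160, 163, 169, 180]

Fragments:
  3→7: 4 bp
  7→22: 15 bp
  22→31: 9 bp
  31→35: 4 bp
  35→40: 5 bp
  40→45: 5 bp
  45→49: 4 bp
  49→63: 14 bp
  63→77: 14 bp
  77→91: 14 bp
  91→100: 9 bp
  100→101: 1 bp
  101→122: 21 bp
  122→139: 17 bp
  139→147: 8 bp
  147→160: 13 bp
  160→163: 3 bp
  163→169: 6 bp
  169→180: 11 bp
  180→3 (wrap): 190-180+3 = 13 bp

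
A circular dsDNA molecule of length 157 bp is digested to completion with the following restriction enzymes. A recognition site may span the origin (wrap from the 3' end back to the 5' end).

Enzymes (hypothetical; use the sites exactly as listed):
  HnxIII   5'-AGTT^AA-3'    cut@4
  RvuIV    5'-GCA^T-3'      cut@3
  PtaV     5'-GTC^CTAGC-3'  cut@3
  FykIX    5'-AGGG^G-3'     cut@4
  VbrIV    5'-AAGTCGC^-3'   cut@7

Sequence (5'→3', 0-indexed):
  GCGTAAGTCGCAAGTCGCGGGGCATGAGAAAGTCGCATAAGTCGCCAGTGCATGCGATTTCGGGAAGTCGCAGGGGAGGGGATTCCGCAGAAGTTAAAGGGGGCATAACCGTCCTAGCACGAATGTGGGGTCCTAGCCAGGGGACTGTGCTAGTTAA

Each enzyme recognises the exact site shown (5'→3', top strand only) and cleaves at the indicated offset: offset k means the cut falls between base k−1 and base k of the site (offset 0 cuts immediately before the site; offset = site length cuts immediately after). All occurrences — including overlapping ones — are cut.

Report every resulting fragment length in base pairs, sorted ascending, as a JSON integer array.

[1,4,4,5,6,6,7,7,8,8,10,12,13,13,15,19,19]

Per-enzyme occurrences:
  HnxIII AGTTAA/4: at [91, 151] ⇒ [95, 155]
  RvuIV GCAT/3: at [21, 34, 49, 102] ⇒ [24, 37, 52, 105]
  PtaV GTCCTAGC/3: at [110, 129] ⇒ [113, 132]
  FykIX AGGGG/4: at [71, 76, 97, 138] ⇒ [75, 80, 101, 142]
  VbrIV AAGTCGC/7: at [4, 11, 29, 38, 64] ⇒ [11, 18, 36, 45, 71]

All cut coordinates (distinct, sorted): [11, 18, 24, 36, 37, 45, 52, 71, 75, 80, 95, 101, 105, 113, 132, 142, 155]

Fragment lengths:
  11→18: 7 bp
  18→24: 6 bp
  24→36: 12 bp
  36→37: 1 bp
  37→45: 8 bp
  45→52: 7 bp
  52→71: 19 bp
  71→75: 4 bp
  75→80: 5 bp
  80→95: 15 bp
  95→101: 6 bp
  101→105: 4 bp
  105→113: 8 bp
  113→132: 19 bp
  132→142: 10 bp
  142→155: 13 bp
  155→11 (wrap): 157-155+11 = 13 bp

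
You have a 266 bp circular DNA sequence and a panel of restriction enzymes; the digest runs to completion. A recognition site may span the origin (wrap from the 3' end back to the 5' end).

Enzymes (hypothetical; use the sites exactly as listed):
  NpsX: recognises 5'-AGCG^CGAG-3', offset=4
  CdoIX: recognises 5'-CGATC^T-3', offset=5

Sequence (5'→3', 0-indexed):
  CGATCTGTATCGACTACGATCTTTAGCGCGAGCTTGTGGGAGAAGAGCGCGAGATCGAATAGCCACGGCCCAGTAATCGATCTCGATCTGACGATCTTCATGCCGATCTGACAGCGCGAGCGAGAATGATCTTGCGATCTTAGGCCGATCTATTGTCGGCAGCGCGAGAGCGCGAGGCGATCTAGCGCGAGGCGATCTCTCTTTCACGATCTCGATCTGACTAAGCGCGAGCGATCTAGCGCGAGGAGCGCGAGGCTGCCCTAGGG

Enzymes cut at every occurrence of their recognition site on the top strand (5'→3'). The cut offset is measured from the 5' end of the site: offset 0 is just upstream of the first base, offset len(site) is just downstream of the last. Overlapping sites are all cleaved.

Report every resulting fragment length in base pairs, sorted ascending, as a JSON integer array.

Site scan:
  NpsX (AGCGCGAG, off=4): starts [24, 45, 112, 160, 168, 183, 223, 237, 246] → cuts [28, 49, 116, 164, 172, 187, 227, 241, 250]
  CdoIX (CGATCT, off=5): starts [0, 16, 77, 83, 91, 103, 134, 145, 177, 192, 206, 212, 231] → cuts [5, 21, 82, 88, 96, 108, 139, 150, 182, 197, 211, 217, 236]

All cut coordinates (distinct, sorted): [5, 21, 28, 49, 82, 88, 96, 108, 116, 139, 150, 164, 172, 182, 187, 197, 211, 217, 227, 236, 241, 250]

Fragment lengths:
  5→21: 16 bp
  21→28: 7 bp
  28→49: 21 bp
  49→82: 33 bp
  82→88: 6 bp
  88→96: 8 bp
  96→108: 12 bp
  108→116: 8 bp
  116→139: 23 bp
  139→150: 11 bp
  150→164: 14 bp
  164→172: 8 bp
  172→182: 10 bp
  182→187: 5 bp
  187→197: 10 bp
  197→211: 14 bp
  211→217: 6 bp
  217→227: 10 bp
  227→236: 9 bp
  236→241: 5 bp
  241→250: 9 bp
  250→5 (wrap): 266-250+5 = 21 bp

[5,5,6,6,7,8,8,8,9,9,10,10,10,11,12,14,14,16,21,21,23,33]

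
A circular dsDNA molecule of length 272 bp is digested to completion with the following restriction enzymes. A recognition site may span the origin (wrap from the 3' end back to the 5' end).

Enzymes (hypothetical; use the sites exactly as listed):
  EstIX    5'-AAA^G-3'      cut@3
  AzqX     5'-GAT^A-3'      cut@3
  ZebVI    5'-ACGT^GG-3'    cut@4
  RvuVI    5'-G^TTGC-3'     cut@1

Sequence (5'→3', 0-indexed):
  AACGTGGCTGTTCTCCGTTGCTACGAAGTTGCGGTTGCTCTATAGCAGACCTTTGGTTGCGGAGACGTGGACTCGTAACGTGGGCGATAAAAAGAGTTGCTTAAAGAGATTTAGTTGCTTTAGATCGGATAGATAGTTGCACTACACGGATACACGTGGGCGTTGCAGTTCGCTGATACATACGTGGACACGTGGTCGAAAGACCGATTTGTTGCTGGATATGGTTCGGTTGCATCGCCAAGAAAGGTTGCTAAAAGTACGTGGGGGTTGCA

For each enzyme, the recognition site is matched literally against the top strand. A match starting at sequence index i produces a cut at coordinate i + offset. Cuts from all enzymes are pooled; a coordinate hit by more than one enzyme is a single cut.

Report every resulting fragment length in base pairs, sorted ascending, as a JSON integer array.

[2,2,3,4,5,5,5,6,6,6,7,8,8,8,9,9,9,9,9,10,10,11,12,12,13,15,15,16,16,22]

Scan for sites:
  EstIX (AAAG, off=3): starts [90, 102, 198, 242, 253] → cuts [93, 105, 201, 245, 256]
  AzqX (GATA, off=3): starts [85, 127, 131, 148, 174, 217] → cuts [88, 130, 134, 151, 177, 220]
  ZebVI (ACGTGG, off=4): starts [1, 64, 77, 153, 181, 189, 258] → cuts [5, 68, 81, 157, 185, 193, 262]
  RvuVI (GTTGC, off=1): starts [16, 27, 33, 55, 95, 113, 135, 161, 210, 228, 246, 266] → cuts [17, 28, 34, 56, 96, 114, 136, 162, 211, 229, 247, 267]

Pooled cuts: [5, 17, 28, 34, 56, 68, 81, 88, 93, 96, 105, 114, 130, 134, 136, 151, 157, 162, 177, 185, 193, 201, 211, 220, 229, 245, 247, 256, 262, 267]

Fragment lengths:
  5→17: 12 bp
  17→28: 11 bp
  28→34: 6 bp
  34→56: 22 bp
  56→68: 12 bp
  68→81: 13 bp
  81→88: 7 bp
  88→93: 5 bp
  93→96: 3 bp
  96→105: 9 bp
  105→114: 9 bp
  114→130: 16 bp
  130→134: 4 bp
  134→136: 2 bp
  136→151: 15 bp
  151→157: 6 bp
  157→162: 5 bp
  162→177: 15 bp
  177→185: 8 bp
  185→193: 8 bp
  193→201: 8 bp
  201→211: 10 bp
  211→220: 9 bp
  220→229: 9 bp
  229→245: 16 bp
  245→247: 2 bp
  247→256: 9 bp
  256→262: 6 bp
  262→267: 5 bp
  267→5 (wrap): 272-267+5 = 10 bp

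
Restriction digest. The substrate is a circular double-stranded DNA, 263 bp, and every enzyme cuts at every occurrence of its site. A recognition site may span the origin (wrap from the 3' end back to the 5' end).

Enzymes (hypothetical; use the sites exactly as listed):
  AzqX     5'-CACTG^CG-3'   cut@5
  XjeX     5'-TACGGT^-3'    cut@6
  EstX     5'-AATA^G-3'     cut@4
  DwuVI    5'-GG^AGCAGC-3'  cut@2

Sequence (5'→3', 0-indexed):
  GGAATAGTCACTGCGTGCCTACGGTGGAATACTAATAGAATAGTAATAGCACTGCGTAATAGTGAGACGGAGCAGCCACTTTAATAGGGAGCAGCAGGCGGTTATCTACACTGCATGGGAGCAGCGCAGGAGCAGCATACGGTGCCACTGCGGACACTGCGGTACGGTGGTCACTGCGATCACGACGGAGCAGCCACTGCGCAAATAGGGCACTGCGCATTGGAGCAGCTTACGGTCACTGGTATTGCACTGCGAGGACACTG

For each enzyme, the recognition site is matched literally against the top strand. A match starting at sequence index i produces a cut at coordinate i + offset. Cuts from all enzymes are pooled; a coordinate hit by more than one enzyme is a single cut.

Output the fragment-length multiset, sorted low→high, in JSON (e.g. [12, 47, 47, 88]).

[3,5,6,6,7,7,7,8,8,8,8,9,9,9,11,11,12,12,12,13,13,16,16,17,30]

Scan for sites:
  AzqX CACTGCG/5: at [8, 49, 145, 154, 171, 194, 210, 247] ⇒ [13, 54, 150, 159, 176, 199, 215, 252]
  XjeX TACGGT/6: at [19, 137, 162, 230] ⇒ [25, 143, 168, 236]
  EstX AATAG/4: at [2, 33, 38, 44, 57, 82, 203] ⇒ [6, 37, 42, 48, 61, 86, 207]
  DwuVI GGAGCAGC/2: at [68, 87, 117, 128, 186, 221] ⇒ [70, 89, 119, 130, 188, 223]

All cut coordinates (distinct, sorted): [6, 13, 25, 37, 42, 48, 54, 61, 70, 86, 89, 119, 130, 143, 150, 159, 168, 176, 188, 199, 207, 215, 223, 236, 252]

Fragments:
  6→13: 7 bp
  13→25: 12 bp
  25→37: 12 bp
  37→42: 5 bp
  42→48: 6 bp
  48→54: 6 bp
  54→61: 7 bp
  61→70: 9 bp
  70→86: 16 bp
  86→89: 3 bp
  89→119: 30 bp
  119→130: 11 bp
  130→143: 13 bp
  143→150: 7 bp
  150→159: 9 bp
  159→168: 9 bp
  168→176: 8 bp
  176→188: 12 bp
  188→199: 11 bp
  199→207: 8 bp
  207→215: 8 bp
  215→223: 8 bp
  223→236: 13 bp
  236→252: 16 bp
  252→6 (wrap): 263-252+6 = 17 bp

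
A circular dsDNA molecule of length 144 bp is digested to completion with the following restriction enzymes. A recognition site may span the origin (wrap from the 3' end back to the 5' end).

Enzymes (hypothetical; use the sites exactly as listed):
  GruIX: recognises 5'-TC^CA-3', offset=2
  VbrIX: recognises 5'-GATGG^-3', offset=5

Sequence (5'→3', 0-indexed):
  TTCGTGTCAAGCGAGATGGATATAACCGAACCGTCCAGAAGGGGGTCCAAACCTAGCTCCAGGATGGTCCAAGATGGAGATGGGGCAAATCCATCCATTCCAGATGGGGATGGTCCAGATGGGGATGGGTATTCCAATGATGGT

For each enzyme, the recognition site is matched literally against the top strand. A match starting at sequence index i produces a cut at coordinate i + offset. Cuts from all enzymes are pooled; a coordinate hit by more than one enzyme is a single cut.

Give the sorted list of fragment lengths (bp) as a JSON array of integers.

Site scan:
  GruIX TCCA/2: at [33, 45, 57, 67, 89, 93, 98, 113, 132] ⇒ [35, 47, 59, 69, 91, 95, 100, 115, 134]
  VbrIX GATGG/5: at [14, 62, 72, 78, 102, 108, 117, 123, 138] ⇒ [19, 67, 77, 83, 107, 113, 122, 128, 143]

Pooled cuts: [19, 35, 47, 59, 67, 69, 77, 83, 91, 95, 100, 107, 113, 115, 122, 128, 134, 143]

Fragments:
  19→35: 16 bp
  35→47: 12 bp
  47→59: 12 bp
  59→67: 8 bp
  67→69: 2 bp
  69→77: 8 bp
  77→83: 6 bp
  83→91: 8 bp
  91→95: 4 bp
  95→100: 5 bp
  100→107: 7 bp
  107→113: 6 bp
  113→115: 2 bp
  115→122: 7 bp
  122→128: 6 bp
  128→134: 6 bp
  134→143: 9 bp
  143→19 (wrap): 144-143+19 = 20 bp

[2,2,4,5,6,6,6,6,7,7,8,8,8,9,12,12,16,20]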